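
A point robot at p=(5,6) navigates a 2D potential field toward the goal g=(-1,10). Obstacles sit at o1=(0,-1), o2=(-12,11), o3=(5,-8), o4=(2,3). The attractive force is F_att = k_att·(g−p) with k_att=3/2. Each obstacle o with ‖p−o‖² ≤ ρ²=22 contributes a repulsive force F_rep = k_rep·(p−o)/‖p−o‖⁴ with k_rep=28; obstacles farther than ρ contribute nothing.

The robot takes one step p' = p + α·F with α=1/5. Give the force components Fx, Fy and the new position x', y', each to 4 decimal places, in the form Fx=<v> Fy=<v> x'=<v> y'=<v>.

F_att = 3/2·(g−p) = 3/2·(-6,4) = (-9.0000,6.0000)
o1: d²=74 > ρ²=22 → inactive
o2: d²=314 > ρ²=22 → inactive
o3: d²=196 > ρ²=22 → inactive
o4: d²=18 ≤ ρ²=22; F_rep = 28·(3,3)/18² = (0.2593,0.2593)
F = F_att + ΣF_rep = (-8.7407,6.2593)
p' = p + 1/5·F = (3.2519,7.2519)

Fx=-8.7407 Fy=6.2593 x'=3.2519 y'=7.2519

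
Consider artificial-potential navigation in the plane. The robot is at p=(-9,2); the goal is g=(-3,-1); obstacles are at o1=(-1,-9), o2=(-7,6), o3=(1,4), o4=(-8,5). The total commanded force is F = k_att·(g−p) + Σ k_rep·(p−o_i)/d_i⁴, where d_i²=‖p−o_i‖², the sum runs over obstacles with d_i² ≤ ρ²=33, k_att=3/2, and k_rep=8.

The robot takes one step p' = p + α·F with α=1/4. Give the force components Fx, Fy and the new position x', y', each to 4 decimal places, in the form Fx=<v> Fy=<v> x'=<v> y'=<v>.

F_att = 3/2·(g−p) = 3/2·(6,-3) = (9.0000,-4.5000)
o1: d²=185 > ρ²=33 → inactive
o2: d²=20 ≤ ρ²=33; F_rep = 8·(-2,-4)/20² = (-0.0400,-0.0800)
o3: d²=104 > ρ²=33 → inactive
o4: d²=10 ≤ ρ²=33; F_rep = 8·(-1,-3)/10² = (-0.0800,-0.2400)
F = F_att + ΣF_rep = (8.8800,-4.8200)
p' = p + 1/4·F = (-6.7800,0.7950)

Fx=8.8800 Fy=-4.8200 x'=-6.7800 y'=0.7950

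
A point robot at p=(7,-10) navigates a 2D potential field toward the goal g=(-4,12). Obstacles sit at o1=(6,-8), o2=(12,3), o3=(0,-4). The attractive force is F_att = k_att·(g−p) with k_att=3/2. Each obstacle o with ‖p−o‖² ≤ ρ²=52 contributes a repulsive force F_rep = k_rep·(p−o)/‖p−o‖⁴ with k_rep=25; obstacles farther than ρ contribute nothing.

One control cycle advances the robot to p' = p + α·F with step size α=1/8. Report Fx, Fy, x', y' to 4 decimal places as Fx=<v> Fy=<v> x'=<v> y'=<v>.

F_att = 3/2·(g−p) = 3/2·(-11,22) = (-16.5000,33.0000)
o1: d²=5 ≤ ρ²=52; F_rep = 25·(1,-2)/5² = (1.0000,-2.0000)
o2: d²=194 > ρ²=52 → inactive
o3: d²=85 > ρ²=52 → inactive
F = F_att + ΣF_rep = (-15.5000,31.0000)
p' = p + 1/8·F = (5.0625,-6.1250)

Fx=-15.5000 Fy=31.0000 x'=5.0625 y'=-6.1250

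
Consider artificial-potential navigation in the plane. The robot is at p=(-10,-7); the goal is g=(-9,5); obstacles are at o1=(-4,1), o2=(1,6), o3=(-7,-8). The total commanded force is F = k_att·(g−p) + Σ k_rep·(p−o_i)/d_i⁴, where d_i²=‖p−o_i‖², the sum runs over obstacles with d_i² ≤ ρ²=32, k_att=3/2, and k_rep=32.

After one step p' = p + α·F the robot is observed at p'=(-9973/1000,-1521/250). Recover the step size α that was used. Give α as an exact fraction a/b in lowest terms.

F_att = 3/2·(g−p) = 3/2·(1,12) = (1.5000,18.0000)
o1: d²=100 > ρ²=32 → inactive
o2: d²=290 > ρ²=32 → inactive
o3: d²=10 ≤ ρ²=32; F_rep = 32·(-3,1)/10² = (-0.9600,0.3200)
F = F_att + ΣF_rep = (0.5400,18.3200)
Δp = p'−p = (0.0270,0.9160); α = Δx/Fx = (27/1000) / (27/50) = 1/20
check: Δy/Fy = (229/250) / (458/25) = 1/20 ✓

α = 1/20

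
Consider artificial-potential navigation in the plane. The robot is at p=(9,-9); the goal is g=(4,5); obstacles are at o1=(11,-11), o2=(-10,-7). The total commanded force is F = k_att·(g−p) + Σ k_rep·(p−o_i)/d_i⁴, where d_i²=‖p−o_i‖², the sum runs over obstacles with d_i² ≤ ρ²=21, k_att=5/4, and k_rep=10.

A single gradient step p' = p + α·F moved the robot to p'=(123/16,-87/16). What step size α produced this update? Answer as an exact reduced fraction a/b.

α = 1/5

F_att = 5/4·(g−p) = 5/4·(-5,14) = (-6.2500,17.5000)
o1: d²=8 ≤ ρ²=21; F_rep = 10·(-2,2)/8² = (-0.3125,0.3125)
o2: d²=365 > ρ²=21 → inactive
F = F_att + ΣF_rep = (-6.5625,17.8125)
Δp = p'−p = (-1.3125,3.5625); α = Δx/Fx = (-21/16) / (-105/16) = 1/5
check: Δy/Fy = (57/16) / (285/16) = 1/5 ✓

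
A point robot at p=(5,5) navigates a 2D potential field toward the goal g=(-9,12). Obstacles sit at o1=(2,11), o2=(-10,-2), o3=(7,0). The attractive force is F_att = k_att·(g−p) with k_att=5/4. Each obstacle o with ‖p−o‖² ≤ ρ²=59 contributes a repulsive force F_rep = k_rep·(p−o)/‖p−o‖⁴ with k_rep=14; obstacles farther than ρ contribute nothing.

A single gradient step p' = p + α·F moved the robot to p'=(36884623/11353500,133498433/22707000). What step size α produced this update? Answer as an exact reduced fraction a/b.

α = 1/10

F_att = 5/4·(g−p) = 5/4·(-14,7) = (-17.5000,8.7500)
o1: d²=45 ≤ ρ²=59; F_rep = 14·(3,-6)/45² = (0.0207,-0.0415)
o2: d²=274 > ρ²=59 → inactive
o3: d²=29 ≤ ρ²=59; F_rep = 14·(-2,5)/29² = (-0.0333,0.0832)
F = F_att + ΣF_rep = (-17.5126,8.7918)
Δp = p'−p = (-1.7513,0.8792); α = Δx/Fx = (-19882877/11353500) / (-19882877/1135350) = 1/10
check: Δy/Fy = (19963433/22707000) / (19963433/2270700) = 1/10 ✓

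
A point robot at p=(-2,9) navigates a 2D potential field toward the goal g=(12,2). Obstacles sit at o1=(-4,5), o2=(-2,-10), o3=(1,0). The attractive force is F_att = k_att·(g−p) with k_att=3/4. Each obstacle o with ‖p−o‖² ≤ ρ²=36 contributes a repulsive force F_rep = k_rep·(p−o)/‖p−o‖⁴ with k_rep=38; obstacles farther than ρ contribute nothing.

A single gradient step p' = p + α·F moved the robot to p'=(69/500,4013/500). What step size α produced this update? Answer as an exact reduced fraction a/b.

F_att = 3/4·(g−p) = 3/4·(14,-7) = (10.5000,-5.2500)
o1: d²=20 ≤ ρ²=36; F_rep = 38·(2,4)/20² = (0.1900,0.3800)
o2: d²=361 > ρ²=36 → inactive
o3: d²=90 > ρ²=36 → inactive
F = F_att + ΣF_rep = (10.6900,-4.8700)
Δp = p'−p = (2.1380,-0.9740); α = Δx/Fx = (1069/500) / (1069/100) = 1/5
check: Δy/Fy = (-487/500) / (-487/100) = 1/5 ✓

α = 1/5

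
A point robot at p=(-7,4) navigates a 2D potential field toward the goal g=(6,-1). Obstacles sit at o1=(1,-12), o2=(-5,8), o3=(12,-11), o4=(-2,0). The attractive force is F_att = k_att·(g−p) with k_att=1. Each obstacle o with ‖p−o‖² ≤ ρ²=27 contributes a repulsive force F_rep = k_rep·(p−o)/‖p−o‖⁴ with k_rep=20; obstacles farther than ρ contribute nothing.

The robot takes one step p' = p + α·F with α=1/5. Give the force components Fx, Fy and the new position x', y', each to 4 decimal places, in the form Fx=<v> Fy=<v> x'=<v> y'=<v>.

Fx=12.9000 Fy=-5.2000 x'=-4.4200 y'=2.9600

F_att = 1·(g−p) = 1·(13,-5) = (13.0000,-5.0000)
o1: d²=320 > ρ²=27 → inactive
o2: d²=20 ≤ ρ²=27; F_rep = 20·(-2,-4)/20² = (-0.1000,-0.2000)
o3: d²=586 > ρ²=27 → inactive
o4: d²=41 > ρ²=27 → inactive
F = F_att + ΣF_rep = (12.9000,-5.2000)
p' = p + 1/5·F = (-4.4200,2.9600)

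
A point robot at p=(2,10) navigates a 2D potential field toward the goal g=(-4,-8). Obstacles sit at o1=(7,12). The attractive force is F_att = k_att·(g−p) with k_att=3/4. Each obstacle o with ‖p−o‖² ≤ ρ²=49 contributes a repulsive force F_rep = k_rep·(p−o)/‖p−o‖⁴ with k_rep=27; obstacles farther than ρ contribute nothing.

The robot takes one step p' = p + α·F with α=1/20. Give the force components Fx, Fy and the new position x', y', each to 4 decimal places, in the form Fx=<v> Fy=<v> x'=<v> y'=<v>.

Fx=-4.6605 Fy=-13.5642 x'=1.7670 y'=9.3218

F_att = 3/4·(g−p) = 3/4·(-6,-18) = (-4.5000,-13.5000)
o1: d²=29 ≤ ρ²=49; F_rep = 27·(-5,-2)/29² = (-0.1605,-0.0642)
F = F_att + ΣF_rep = (-4.6605,-13.5642)
p' = p + 1/20·F = (1.7670,9.3218)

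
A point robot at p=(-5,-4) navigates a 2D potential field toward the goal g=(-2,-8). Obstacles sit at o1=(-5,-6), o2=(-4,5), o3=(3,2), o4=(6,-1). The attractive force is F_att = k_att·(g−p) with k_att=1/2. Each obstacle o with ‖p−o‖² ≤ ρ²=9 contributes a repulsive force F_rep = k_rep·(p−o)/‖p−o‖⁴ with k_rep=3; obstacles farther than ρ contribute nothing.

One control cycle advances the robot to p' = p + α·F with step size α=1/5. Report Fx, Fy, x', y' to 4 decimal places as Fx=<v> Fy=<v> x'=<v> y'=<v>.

F_att = 1/2·(g−p) = 1/2·(3,-4) = (1.5000,-2.0000)
o1: d²=4 ≤ ρ²=9; F_rep = 3·(0,2)/4² = (0.0000,0.3750)
o2: d²=82 > ρ²=9 → inactive
o3: d²=100 > ρ²=9 → inactive
o4: d²=130 > ρ²=9 → inactive
F = F_att + ΣF_rep = (1.5000,-1.6250)
p' = p + 1/5·F = (-4.7000,-4.3250)

Fx=1.5000 Fy=-1.6250 x'=-4.7000 y'=-4.3250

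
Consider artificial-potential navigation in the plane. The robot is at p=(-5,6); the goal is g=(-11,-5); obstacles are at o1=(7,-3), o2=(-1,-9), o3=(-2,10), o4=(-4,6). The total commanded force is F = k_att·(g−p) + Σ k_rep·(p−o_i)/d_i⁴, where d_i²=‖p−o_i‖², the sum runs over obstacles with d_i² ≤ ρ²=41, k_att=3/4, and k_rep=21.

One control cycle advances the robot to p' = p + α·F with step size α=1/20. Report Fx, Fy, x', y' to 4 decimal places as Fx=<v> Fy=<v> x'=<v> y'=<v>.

F_att = 3/4·(g−p) = 3/4·(-6,-11) = (-4.5000,-8.2500)
o1: d²=225 > ρ²=41 → inactive
o2: d²=241 > ρ²=41 → inactive
o3: d²=25 ≤ ρ²=41; F_rep = 21·(-3,-4)/25² = (-0.1008,-0.1344)
o4: d²=1 ≤ ρ²=41; F_rep = 21·(-1,0)/1² = (-21.0000,0.0000)
F = F_att + ΣF_rep = (-25.6008,-8.3844)
p' = p + 1/20·F = (-6.2800,5.5808)

Fx=-25.6008 Fy=-8.3844 x'=-6.2800 y'=5.5808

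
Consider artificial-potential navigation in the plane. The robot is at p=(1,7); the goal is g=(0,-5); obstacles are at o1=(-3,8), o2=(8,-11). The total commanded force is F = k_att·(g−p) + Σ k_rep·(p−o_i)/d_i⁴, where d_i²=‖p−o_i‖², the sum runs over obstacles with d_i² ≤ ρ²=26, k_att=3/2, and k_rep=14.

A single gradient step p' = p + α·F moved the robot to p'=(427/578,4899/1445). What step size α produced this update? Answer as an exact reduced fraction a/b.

F_att = 3/2·(g−p) = 3/2·(-1,-12) = (-1.5000,-18.0000)
o1: d²=17 ≤ ρ²=26; F_rep = 14·(4,-1)/17² = (0.1938,-0.0484)
o2: d²=373 > ρ²=26 → inactive
F = F_att + ΣF_rep = (-1.3062,-18.0484)
Δp = p'−p = (-0.2612,-3.6097); α = Δx/Fx = (-151/578) / (-755/578) = 1/5
check: Δy/Fy = (-5216/1445) / (-5216/289) = 1/5 ✓

α = 1/5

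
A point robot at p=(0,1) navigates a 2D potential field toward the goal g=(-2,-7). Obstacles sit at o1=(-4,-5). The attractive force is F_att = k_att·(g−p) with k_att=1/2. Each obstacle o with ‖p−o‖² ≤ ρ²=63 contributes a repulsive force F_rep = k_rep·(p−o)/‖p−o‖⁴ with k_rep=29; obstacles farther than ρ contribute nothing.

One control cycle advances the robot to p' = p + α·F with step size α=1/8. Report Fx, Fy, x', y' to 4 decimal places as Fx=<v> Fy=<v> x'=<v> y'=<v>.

Fx=-0.9571 Fy=-3.9357 x'=-0.1196 y'=0.5080

F_att = 1/2·(g−p) = 1/2·(-2,-8) = (-1.0000,-4.0000)
o1: d²=52 ≤ ρ²=63; F_rep = 29·(4,6)/52² = (0.0429,0.0643)
F = F_att + ΣF_rep = (-0.9571,-3.9357)
p' = p + 1/8·F = (-0.1196,0.5080)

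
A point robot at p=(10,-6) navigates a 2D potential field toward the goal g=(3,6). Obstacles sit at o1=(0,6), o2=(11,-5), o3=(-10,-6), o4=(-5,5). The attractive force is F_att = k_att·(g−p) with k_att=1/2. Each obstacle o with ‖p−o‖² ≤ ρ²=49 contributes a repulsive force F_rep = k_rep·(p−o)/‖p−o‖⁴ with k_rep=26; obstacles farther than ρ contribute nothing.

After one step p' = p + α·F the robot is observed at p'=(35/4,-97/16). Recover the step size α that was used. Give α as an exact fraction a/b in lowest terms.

α = 1/8

F_att = 1/2·(g−p) = 1/2·(-7,12) = (-3.5000,6.0000)
o1: d²=244 > ρ²=49 → inactive
o2: d²=2 ≤ ρ²=49; F_rep = 26·(-1,-1)/2² = (-6.5000,-6.5000)
o3: d²=400 > ρ²=49 → inactive
o4: d²=346 > ρ²=49 → inactive
F = F_att + ΣF_rep = (-10.0000,-0.5000)
Δp = p'−p = (-1.2500,-0.0625); α = Δx/Fx = (-5/4) / (-10) = 1/8
check: Δy/Fy = (-1/16) / (-1/2) = 1/8 ✓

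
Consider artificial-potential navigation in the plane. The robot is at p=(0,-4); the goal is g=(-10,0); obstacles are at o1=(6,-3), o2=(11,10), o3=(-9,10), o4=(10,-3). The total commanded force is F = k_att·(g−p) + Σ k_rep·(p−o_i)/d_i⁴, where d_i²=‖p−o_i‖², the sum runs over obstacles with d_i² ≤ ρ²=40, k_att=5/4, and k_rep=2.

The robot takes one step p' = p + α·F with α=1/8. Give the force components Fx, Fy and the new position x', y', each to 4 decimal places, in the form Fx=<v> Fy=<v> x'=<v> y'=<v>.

Fx=-12.5088 Fy=4.9985 x'=-1.5636 y'=-3.3752

F_att = 5/4·(g−p) = 5/4·(-10,4) = (-12.5000,5.0000)
o1: d²=37 ≤ ρ²=40; F_rep = 2·(-6,-1)/37² = (-0.0088,-0.0015)
o2: d²=317 > ρ²=40 → inactive
o3: d²=277 > ρ²=40 → inactive
o4: d²=101 > ρ²=40 → inactive
F = F_att + ΣF_rep = (-12.5088,4.9985)
p' = p + 1/8·F = (-1.5636,-3.3752)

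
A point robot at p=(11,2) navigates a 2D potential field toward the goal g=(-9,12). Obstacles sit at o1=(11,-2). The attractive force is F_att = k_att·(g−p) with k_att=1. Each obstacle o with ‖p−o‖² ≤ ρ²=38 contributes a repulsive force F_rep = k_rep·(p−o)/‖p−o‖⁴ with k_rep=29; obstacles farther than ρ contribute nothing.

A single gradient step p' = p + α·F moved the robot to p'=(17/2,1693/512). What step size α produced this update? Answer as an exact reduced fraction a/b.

F_att = 1·(g−p) = 1·(-20,10) = (-20.0000,10.0000)
o1: d²=16 ≤ ρ²=38; F_rep = 29·(0,4)/16² = (0.0000,0.4531)
F = F_att + ΣF_rep = (-20.0000,10.4531)
Δp = p'−p = (-2.5000,1.3066); α = Δx/Fx = (-5/2) / (-20) = 1/8
check: Δy/Fy = (669/512) / (669/64) = 1/8 ✓

α = 1/8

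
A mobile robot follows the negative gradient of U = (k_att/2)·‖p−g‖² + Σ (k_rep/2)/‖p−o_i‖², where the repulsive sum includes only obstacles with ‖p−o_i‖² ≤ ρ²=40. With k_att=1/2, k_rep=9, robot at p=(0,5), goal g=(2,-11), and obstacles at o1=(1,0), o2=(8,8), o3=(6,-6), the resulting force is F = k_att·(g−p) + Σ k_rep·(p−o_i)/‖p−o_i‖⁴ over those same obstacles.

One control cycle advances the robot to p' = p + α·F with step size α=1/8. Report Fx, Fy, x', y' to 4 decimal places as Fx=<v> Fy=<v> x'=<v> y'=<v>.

Fx=0.9867 Fy=-7.9334 x'=0.1233 y'=4.0083

F_att = 1/2·(g−p) = 1/2·(2,-16) = (1.0000,-8.0000)
o1: d²=26 ≤ ρ²=40; F_rep = 9·(-1,5)/26² = (-0.0133,0.0666)
o2: d²=73 > ρ²=40 → inactive
o3: d²=157 > ρ²=40 → inactive
F = F_att + ΣF_rep = (0.9867,-7.9334)
p' = p + 1/8·F = (0.1233,4.0083)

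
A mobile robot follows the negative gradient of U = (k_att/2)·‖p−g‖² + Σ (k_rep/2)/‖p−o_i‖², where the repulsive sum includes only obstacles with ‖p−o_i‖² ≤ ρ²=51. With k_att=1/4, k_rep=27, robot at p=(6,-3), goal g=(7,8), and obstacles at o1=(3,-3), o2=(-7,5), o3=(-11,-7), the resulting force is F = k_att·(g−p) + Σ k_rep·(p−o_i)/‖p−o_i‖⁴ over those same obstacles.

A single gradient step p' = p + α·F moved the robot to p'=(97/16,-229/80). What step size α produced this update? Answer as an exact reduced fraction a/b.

α = 1/20

F_att = 1/4·(g−p) = 1/4·(1,11) = (0.2500,2.7500)
o1: d²=9 ≤ ρ²=51; F_rep = 27·(3,0)/9² = (1.0000,0.0000)
o2: d²=233 > ρ²=51 → inactive
o3: d²=305 > ρ²=51 → inactive
F = F_att + ΣF_rep = (1.2500,2.7500)
Δp = p'−p = (0.0625,0.1375); α = Δx/Fx = (1/16) / (5/4) = 1/20
check: Δy/Fy = (11/80) / (11/4) = 1/20 ✓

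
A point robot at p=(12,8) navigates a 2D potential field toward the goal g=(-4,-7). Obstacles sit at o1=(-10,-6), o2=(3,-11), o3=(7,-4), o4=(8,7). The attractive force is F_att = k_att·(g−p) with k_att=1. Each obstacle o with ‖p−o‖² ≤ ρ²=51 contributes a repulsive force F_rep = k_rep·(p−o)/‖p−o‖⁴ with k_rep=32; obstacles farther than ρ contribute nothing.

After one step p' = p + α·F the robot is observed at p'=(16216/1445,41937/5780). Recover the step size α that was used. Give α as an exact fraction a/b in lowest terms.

F_att = 1·(g−p) = 1·(-16,-15) = (-16.0000,-15.0000)
o1: d²=680 > ρ²=51 → inactive
o2: d²=442 > ρ²=51 → inactive
o3: d²=169 > ρ²=51 → inactive
o4: d²=17 ≤ ρ²=51; F_rep = 32·(4,1)/17² = (0.4429,0.1107)
F = F_att + ΣF_rep = (-15.5571,-14.8893)
Δp = p'−p = (-0.7779,-0.7445); α = Δx/Fx = (-1124/1445) / (-4496/289) = 1/20
check: Δy/Fy = (-4303/5780) / (-4303/289) = 1/20 ✓

α = 1/20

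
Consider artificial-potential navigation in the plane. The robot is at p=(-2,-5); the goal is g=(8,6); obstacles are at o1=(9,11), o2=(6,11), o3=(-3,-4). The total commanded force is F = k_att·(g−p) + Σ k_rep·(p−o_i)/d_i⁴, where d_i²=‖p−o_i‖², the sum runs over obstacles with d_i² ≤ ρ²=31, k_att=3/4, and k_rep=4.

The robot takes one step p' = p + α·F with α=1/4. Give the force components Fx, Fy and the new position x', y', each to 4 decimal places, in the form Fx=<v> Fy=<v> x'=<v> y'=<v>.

F_att = 3/4·(g−p) = 3/4·(10,11) = (7.5000,8.2500)
o1: d²=377 > ρ²=31 → inactive
o2: d²=320 > ρ²=31 → inactive
o3: d²=2 ≤ ρ²=31; F_rep = 4·(1,-1)/2² = (1.0000,-1.0000)
F = F_att + ΣF_rep = (8.5000,7.2500)
p' = p + 1/4·F = (0.1250,-3.1875)

Fx=8.5000 Fy=7.2500 x'=0.1250 y'=-3.1875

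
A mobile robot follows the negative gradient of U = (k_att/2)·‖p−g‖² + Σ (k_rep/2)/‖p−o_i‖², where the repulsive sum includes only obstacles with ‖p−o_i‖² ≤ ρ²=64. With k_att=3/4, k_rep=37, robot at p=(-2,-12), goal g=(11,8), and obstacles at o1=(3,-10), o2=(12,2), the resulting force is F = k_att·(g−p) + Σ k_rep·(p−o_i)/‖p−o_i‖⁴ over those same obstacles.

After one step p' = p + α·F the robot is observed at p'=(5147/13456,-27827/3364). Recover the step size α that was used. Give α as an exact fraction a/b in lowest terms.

α = 1/4

F_att = 3/4·(g−p) = 3/4·(13,20) = (9.7500,15.0000)
o1: d²=29 ≤ ρ²=64; F_rep = 37·(-5,-2)/29² = (-0.2200,-0.0880)
o2: d²=392 > ρ²=64 → inactive
F = F_att + ΣF_rep = (9.5300,14.9120)
Δp = p'−p = (2.3825,3.7280); α = Δx/Fx = (32059/13456) / (32059/3364) = 1/4
check: Δy/Fy = (12541/3364) / (12541/841) = 1/4 ✓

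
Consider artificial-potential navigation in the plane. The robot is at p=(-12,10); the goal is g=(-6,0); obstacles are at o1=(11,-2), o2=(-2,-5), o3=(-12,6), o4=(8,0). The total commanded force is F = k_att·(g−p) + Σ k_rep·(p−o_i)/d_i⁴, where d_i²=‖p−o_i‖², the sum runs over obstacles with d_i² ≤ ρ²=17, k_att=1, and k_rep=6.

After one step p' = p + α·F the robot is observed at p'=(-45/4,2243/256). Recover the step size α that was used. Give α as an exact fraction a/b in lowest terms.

F_att = 1·(g−p) = 1·(6,-10) = (6.0000,-10.0000)
o1: d²=673 > ρ²=17 → inactive
o2: d²=325 > ρ²=17 → inactive
o3: d²=16 ≤ ρ²=17; F_rep = 6·(0,4)/16² = (0.0000,0.0938)
o4: d²=500 > ρ²=17 → inactive
F = F_att + ΣF_rep = (6.0000,-9.9062)
Δp = p'−p = (0.7500,-1.2383); α = Δx/Fx = (3/4) / (6) = 1/8
check: Δy/Fy = (-317/256) / (-317/32) = 1/8 ✓

α = 1/8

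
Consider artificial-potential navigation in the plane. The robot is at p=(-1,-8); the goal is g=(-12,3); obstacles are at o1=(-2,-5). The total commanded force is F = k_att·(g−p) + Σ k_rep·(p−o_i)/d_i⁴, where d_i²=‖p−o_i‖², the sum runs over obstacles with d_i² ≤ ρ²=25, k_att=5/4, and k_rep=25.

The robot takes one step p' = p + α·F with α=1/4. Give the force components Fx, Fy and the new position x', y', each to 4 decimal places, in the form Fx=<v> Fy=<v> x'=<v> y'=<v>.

Fx=-13.5000 Fy=13.0000 x'=-4.3750 y'=-4.7500

F_att = 5/4·(g−p) = 5/4·(-11,11) = (-13.7500,13.7500)
o1: d²=10 ≤ ρ²=25; F_rep = 25·(1,-3)/10² = (0.2500,-0.7500)
F = F_att + ΣF_rep = (-13.5000,13.0000)
p' = p + 1/4·F = (-4.3750,-4.7500)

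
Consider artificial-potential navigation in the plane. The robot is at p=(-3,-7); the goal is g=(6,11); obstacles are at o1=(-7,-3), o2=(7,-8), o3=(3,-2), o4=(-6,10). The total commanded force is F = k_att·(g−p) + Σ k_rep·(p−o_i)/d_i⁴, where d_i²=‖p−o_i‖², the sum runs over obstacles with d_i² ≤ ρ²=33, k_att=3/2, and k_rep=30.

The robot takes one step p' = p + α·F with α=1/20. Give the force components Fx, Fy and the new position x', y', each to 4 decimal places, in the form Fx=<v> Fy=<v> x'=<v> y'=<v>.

Fx=13.6172 Fy=26.8828 x'=-2.3191 y'=-5.6559

F_att = 3/2·(g−p) = 3/2·(9,18) = (13.5000,27.0000)
o1: d²=32 ≤ ρ²=33; F_rep = 30·(4,-4)/32² = (0.1172,-0.1172)
o2: d²=101 > ρ²=33 → inactive
o3: d²=61 > ρ²=33 → inactive
o4: d²=298 > ρ²=33 → inactive
F = F_att + ΣF_rep = (13.6172,26.8828)
p' = p + 1/20·F = (-2.3191,-5.6559)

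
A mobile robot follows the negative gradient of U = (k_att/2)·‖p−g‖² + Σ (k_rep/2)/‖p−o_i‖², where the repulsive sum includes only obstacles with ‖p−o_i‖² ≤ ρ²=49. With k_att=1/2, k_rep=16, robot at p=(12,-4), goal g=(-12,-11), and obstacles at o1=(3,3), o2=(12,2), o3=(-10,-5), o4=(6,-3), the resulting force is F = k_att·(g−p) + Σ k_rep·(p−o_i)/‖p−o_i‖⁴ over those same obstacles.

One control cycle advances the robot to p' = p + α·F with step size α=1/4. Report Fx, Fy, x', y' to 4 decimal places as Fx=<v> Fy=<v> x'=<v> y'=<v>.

F_att = 1/2·(g−p) = 1/2·(-24,-7) = (-12.0000,-3.5000)
o1: d²=130 > ρ²=49 → inactive
o2: d²=36 ≤ ρ²=49; F_rep = 16·(0,-6)/36² = (0.0000,-0.0741)
o3: d²=485 > ρ²=49 → inactive
o4: d²=37 ≤ ρ²=49; F_rep = 16·(6,-1)/37² = (0.0701,-0.0117)
F = F_att + ΣF_rep = (-11.9299,-3.5858)
p' = p + 1/4·F = (9.0175,-4.8964)

Fx=-11.9299 Fy=-3.5858 x'=9.0175 y'=-4.8964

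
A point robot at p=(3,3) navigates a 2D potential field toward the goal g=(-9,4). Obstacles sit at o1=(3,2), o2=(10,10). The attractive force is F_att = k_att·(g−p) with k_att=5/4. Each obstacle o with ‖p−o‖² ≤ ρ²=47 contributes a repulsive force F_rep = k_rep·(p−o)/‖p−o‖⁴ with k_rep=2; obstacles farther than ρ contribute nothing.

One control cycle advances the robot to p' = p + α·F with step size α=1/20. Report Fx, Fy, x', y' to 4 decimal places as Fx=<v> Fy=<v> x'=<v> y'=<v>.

Fx=-15.0000 Fy=3.2500 x'=2.2500 y'=3.1625

F_att = 5/4·(g−p) = 5/4·(-12,1) = (-15.0000,1.2500)
o1: d²=1 ≤ ρ²=47; F_rep = 2·(0,1)/1² = (0.0000,2.0000)
o2: d²=98 > ρ²=47 → inactive
F = F_att + ΣF_rep = (-15.0000,3.2500)
p' = p + 1/20·F = (2.2500,3.1625)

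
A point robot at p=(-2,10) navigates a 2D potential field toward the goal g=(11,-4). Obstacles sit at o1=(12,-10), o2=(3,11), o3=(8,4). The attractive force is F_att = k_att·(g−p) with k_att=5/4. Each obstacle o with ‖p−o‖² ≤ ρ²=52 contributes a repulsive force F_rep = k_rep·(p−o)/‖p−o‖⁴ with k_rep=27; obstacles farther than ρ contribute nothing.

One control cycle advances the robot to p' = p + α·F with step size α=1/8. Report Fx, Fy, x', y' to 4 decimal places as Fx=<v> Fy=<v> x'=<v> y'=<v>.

F_att = 5/4·(g−p) = 5/4·(13,-14) = (16.2500,-17.5000)
o1: d²=596 > ρ²=52 → inactive
o2: d²=26 ≤ ρ²=52; F_rep = 27·(-5,-1)/26² = (-0.1997,-0.0399)
o3: d²=136 > ρ²=52 → inactive
F = F_att + ΣF_rep = (16.0503,-17.5399)
p' = p + 1/8·F = (0.0063,7.8075)

Fx=16.0503 Fy=-17.5399 x'=0.0063 y'=7.8075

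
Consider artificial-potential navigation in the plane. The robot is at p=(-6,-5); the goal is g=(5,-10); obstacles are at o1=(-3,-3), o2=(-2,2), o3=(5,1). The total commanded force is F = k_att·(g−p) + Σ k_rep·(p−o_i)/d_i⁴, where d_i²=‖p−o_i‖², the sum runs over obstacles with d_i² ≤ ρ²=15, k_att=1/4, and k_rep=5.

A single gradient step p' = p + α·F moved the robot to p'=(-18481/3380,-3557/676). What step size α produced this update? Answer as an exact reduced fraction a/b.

F_att = 1/4·(g−p) = 1/4·(11,-5) = (2.7500,-1.2500)
o1: d²=13 ≤ ρ²=15; F_rep = 5·(-3,-2)/13² = (-0.0888,-0.0592)
o2: d²=65 > ρ²=15 → inactive
o3: d²=157 > ρ²=15 → inactive
F = F_att + ΣF_rep = (2.6612,-1.3092)
Δp = p'−p = (0.5322,-0.2618); α = Δx/Fx = (1799/3380) / (1799/676) = 1/5
check: Δy/Fy = (-177/676) / (-885/676) = 1/5 ✓

α = 1/5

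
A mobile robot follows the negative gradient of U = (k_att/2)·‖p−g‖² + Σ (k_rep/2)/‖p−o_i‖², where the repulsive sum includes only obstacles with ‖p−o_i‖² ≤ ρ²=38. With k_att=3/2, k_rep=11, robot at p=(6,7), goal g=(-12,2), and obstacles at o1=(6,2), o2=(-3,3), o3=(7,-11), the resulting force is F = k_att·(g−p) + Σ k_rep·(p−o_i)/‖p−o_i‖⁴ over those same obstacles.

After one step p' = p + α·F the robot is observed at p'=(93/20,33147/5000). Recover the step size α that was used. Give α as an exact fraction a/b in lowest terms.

α = 1/20

F_att = 3/2·(g−p) = 3/2·(-18,-5) = (-27.0000,-7.5000)
o1: d²=25 ≤ ρ²=38; F_rep = 11·(0,5)/25² = (0.0000,0.0880)
o2: d²=97 > ρ²=38 → inactive
o3: d²=325 > ρ²=38 → inactive
F = F_att + ΣF_rep = (-27.0000,-7.4120)
Δp = p'−p = (-1.3500,-0.3706); α = Δx/Fx = (-27/20) / (-27) = 1/20
check: Δy/Fy = (-1853/5000) / (-1853/250) = 1/20 ✓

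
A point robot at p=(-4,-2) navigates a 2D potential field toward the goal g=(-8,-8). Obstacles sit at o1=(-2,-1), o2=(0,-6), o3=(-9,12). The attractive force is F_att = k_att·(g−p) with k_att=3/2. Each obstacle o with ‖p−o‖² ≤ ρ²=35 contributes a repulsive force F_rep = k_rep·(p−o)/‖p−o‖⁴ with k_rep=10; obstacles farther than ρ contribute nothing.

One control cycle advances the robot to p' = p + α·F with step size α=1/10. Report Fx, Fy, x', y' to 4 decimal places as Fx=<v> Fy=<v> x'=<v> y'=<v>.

Fx=-6.8391 Fy=-9.3609 x'=-4.6839 y'=-2.9361

F_att = 3/2·(g−p) = 3/2·(-4,-6) = (-6.0000,-9.0000)
o1: d²=5 ≤ ρ²=35; F_rep = 10·(-2,-1)/5² = (-0.8000,-0.4000)
o2: d²=32 ≤ ρ²=35; F_rep = 10·(-4,4)/32² = (-0.0391,0.0391)
o3: d²=221 > ρ²=35 → inactive
F = F_att + ΣF_rep = (-6.8391,-9.3609)
p' = p + 1/10·F = (-4.6839,-2.9361)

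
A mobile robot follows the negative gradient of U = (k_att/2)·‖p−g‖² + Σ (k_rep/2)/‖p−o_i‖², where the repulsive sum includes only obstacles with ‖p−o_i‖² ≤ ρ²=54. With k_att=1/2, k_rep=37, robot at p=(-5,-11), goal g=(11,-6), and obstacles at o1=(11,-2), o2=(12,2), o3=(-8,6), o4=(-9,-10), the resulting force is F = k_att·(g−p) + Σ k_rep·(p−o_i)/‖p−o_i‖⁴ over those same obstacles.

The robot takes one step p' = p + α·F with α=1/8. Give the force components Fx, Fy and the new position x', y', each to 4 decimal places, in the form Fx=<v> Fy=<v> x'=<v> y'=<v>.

F_att = 1/2·(g−p) = 1/2·(16,5) = (8.0000,2.5000)
o1: d²=337 > ρ²=54 → inactive
o2: d²=458 > ρ²=54 → inactive
o3: d²=298 > ρ²=54 → inactive
o4: d²=17 ≤ ρ²=54; F_rep = 37·(4,-1)/17² = (0.5121,-0.1280)
F = F_att + ΣF_rep = (8.5121,2.3720)
p' = p + 1/8·F = (-3.9360,-10.7035)

Fx=8.5121 Fy=2.3720 x'=-3.9360 y'=-10.7035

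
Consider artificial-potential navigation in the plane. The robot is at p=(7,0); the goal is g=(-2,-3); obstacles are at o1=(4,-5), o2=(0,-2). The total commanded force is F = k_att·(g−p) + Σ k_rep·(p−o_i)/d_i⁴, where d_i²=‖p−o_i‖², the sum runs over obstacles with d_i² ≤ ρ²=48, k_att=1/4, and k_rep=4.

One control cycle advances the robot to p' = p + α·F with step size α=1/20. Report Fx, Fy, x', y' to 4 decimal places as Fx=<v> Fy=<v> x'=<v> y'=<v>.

F_att = 1/4·(g−p) = 1/4·(-9,-3) = (-2.2500,-0.7500)
o1: d²=34 ≤ ρ²=48; F_rep = 4·(3,5)/34² = (0.0104,0.0173)
o2: d²=53 > ρ²=48 → inactive
F = F_att + ΣF_rep = (-2.2396,-0.7327)
p' = p + 1/20·F = (6.8880,-0.0366)

Fx=-2.2396 Fy=-0.7327 x'=6.8880 y'=-0.0366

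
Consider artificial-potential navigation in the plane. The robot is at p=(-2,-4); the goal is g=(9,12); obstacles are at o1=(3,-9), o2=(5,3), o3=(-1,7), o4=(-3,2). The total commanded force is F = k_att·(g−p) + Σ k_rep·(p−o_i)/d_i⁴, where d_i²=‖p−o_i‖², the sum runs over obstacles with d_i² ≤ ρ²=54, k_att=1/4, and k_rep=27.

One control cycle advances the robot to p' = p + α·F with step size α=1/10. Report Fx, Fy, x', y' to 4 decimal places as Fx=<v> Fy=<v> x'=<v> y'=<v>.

Fx=2.7157 Fy=3.9357 x'=-1.7284 y'=-3.6064

F_att = 1/4·(g−p) = 1/4·(11,16) = (2.7500,4.0000)
o1: d²=50 ≤ ρ²=54; F_rep = 27·(-5,5)/50² = (-0.0540,0.0540)
o2: d²=98 > ρ²=54 → inactive
o3: d²=122 > ρ²=54 → inactive
o4: d²=37 ≤ ρ²=54; F_rep = 27·(1,-6)/37² = (0.0197,-0.1183)
F = F_att + ΣF_rep = (2.7157,3.9357)
p' = p + 1/10·F = (-1.7284,-3.6064)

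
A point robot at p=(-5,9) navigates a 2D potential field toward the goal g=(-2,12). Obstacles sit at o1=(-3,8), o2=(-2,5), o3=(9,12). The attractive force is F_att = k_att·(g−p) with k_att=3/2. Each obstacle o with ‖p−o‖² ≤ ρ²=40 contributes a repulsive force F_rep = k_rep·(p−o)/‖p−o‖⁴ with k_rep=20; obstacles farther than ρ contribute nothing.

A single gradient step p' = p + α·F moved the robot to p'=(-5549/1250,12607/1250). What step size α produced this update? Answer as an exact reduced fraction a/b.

F_att = 3/2·(g−p) = 3/2·(3,3) = (4.5000,4.5000)
o1: d²=5 ≤ ρ²=40; F_rep = 20·(-2,1)/5² = (-1.6000,0.8000)
o2: d²=25 ≤ ρ²=40; F_rep = 20·(-3,4)/25² = (-0.0960,0.1280)
o3: d²=205 > ρ²=40 → inactive
F = F_att + ΣF_rep = (2.8040,5.4280)
Δp = p'−p = (0.5608,1.0856); α = Δx/Fx = (701/1250) / (701/250) = 1/5
check: Δy/Fy = (1357/1250) / (1357/250) = 1/5 ✓

α = 1/5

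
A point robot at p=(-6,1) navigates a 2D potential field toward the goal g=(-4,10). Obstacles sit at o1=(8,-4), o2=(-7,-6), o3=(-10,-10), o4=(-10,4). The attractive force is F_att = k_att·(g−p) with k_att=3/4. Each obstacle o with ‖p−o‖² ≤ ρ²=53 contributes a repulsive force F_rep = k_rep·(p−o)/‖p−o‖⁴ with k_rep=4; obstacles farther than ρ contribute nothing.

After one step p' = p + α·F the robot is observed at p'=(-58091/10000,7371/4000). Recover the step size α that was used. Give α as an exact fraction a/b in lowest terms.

F_att = 3/4·(g−p) = 3/4·(2,9) = (1.5000,6.7500)
o1: d²=221 > ρ²=53 → inactive
o2: d²=50 ≤ ρ²=53; F_rep = 4·(1,7)/50² = (0.0016,0.0112)
o3: d²=137 > ρ²=53 → inactive
o4: d²=25 ≤ ρ²=53; F_rep = 4·(4,-3)/25² = (0.0256,-0.0192)
F = F_att + ΣF_rep = (1.5272,6.7420)
Δp = p'−p = (0.1909,0.8427); α = Δx/Fx = (1909/10000) / (1909/1250) = 1/8
check: Δy/Fy = (3371/4000) / (3371/500) = 1/8 ✓

α = 1/8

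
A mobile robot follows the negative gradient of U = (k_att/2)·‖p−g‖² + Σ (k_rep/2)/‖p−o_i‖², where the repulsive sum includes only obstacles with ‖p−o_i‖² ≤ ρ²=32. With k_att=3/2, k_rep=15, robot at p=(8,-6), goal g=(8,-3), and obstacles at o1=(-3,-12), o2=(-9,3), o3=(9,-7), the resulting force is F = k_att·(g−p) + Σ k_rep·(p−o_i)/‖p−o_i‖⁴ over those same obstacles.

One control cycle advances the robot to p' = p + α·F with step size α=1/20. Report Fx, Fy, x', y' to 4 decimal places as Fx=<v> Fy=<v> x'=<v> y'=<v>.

Fx=-3.7500 Fy=8.2500 x'=7.8125 y'=-5.5875

F_att = 3/2·(g−p) = 3/2·(0,3) = (0.0000,4.5000)
o1: d²=157 > ρ²=32 → inactive
o2: d²=370 > ρ²=32 → inactive
o3: d²=2 ≤ ρ²=32; F_rep = 15·(-1,1)/2² = (-3.7500,3.7500)
F = F_att + ΣF_rep = (-3.7500,8.2500)
p' = p + 1/20·F = (7.8125,-5.5875)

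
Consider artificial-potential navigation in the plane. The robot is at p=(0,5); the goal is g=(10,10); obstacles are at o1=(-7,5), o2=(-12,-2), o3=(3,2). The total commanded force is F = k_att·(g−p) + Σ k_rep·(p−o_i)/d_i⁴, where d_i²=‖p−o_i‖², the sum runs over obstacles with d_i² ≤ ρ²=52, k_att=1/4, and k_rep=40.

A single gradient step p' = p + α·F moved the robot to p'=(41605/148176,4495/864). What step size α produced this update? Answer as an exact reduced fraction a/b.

α = 1/8

F_att = 1/4·(g−p) = 1/4·(10,5) = (2.5000,1.2500)
o1: d²=49 ≤ ρ²=52; F_rep = 40·(7,0)/49² = (0.1166,0.0000)
o2: d²=193 > ρ²=52 → inactive
o3: d²=18 ≤ ρ²=52; F_rep = 40·(-3,3)/18² = (-0.3704,0.3704)
F = F_att + ΣF_rep = (2.2462,1.6204)
Δp = p'−p = (0.2808,0.2025); α = Δx/Fx = (41605/148176) / (41605/18522) = 1/8
check: Δy/Fy = (175/864) / (175/108) = 1/8 ✓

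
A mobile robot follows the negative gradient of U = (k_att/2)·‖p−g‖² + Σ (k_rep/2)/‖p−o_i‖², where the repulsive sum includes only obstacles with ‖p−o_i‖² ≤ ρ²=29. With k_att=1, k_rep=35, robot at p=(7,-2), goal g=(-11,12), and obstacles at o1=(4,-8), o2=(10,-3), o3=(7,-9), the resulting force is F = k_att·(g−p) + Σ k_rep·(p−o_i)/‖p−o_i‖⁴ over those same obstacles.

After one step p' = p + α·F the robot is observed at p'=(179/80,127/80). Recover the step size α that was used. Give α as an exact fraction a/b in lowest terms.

α = 1/4

F_att = 1·(g−p) = 1·(-18,14) = (-18.0000,14.0000)
o1: d²=45 > ρ²=29 → inactive
o2: d²=10 ≤ ρ²=29; F_rep = 35·(-3,1)/10² = (-1.0500,0.3500)
o3: d²=49 > ρ²=29 → inactive
F = F_att + ΣF_rep = (-19.0500,14.3500)
Δp = p'−p = (-4.7625,3.5875); α = Δx/Fx = (-381/80) / (-381/20) = 1/4
check: Δy/Fy = (287/80) / (287/20) = 1/4 ✓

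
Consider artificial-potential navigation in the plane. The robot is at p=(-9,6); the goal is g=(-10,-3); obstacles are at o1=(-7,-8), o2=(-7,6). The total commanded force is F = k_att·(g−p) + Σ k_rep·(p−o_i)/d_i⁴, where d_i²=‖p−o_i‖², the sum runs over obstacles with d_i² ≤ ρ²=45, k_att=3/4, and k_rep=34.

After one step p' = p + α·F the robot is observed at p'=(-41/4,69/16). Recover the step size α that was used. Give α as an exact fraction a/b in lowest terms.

α = 1/4

F_att = 3/4·(g−p) = 3/4·(-1,-9) = (-0.7500,-6.7500)
o1: d²=200 > ρ²=45 → inactive
o2: d²=4 ≤ ρ²=45; F_rep = 34·(-2,0)/4² = (-4.2500,0.0000)
F = F_att + ΣF_rep = (-5.0000,-6.7500)
Δp = p'−p = (-1.2500,-1.6875); α = Δx/Fx = (-5/4) / (-5) = 1/4
check: Δy/Fy = (-27/16) / (-27/4) = 1/4 ✓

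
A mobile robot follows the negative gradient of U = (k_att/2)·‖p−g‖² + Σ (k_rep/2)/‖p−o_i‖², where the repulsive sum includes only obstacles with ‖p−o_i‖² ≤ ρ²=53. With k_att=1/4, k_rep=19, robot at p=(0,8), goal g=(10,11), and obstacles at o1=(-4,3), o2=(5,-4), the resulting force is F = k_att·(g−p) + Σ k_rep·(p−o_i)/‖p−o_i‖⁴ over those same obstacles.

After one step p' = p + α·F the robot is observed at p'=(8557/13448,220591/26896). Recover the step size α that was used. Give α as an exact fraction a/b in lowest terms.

F_att = 1/4·(g−p) = 1/4·(10,3) = (2.5000,0.7500)
o1: d²=41 ≤ ρ²=53; F_rep = 19·(4,5)/41² = (0.0452,0.0565)
o2: d²=169 > ρ²=53 → inactive
F = F_att + ΣF_rep = (2.5452,0.8065)
Δp = p'−p = (0.6363,0.2016); α = Δx/Fx = (8557/13448) / (8557/3362) = 1/4
check: Δy/Fy = (5423/26896) / (5423/6724) = 1/4 ✓

α = 1/4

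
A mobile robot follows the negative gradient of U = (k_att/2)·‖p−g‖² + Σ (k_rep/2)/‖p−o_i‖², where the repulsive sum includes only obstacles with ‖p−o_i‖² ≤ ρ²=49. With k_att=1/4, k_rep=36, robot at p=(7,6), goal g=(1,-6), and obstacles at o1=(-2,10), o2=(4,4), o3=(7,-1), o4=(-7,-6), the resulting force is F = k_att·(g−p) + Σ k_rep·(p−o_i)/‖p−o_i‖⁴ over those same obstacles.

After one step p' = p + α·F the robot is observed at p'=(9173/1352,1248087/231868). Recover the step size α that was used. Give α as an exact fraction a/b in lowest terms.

F_att = 1/4·(g−p) = 1/4·(-6,-12) = (-1.5000,-3.0000)
o1: d²=97 > ρ²=49 → inactive
o2: d²=13 ≤ ρ²=49; F_rep = 36·(3,2)/13² = (0.6391,0.4260)
o3: d²=49 ≤ ρ²=49; F_rep = 36·(0,7)/49² = (0.0000,0.1050)
o4: d²=340 > ρ²=49 → inactive
F = F_att + ΣF_rep = (-0.8609,-2.4690)
Δp = p'−p = (-0.2152,-0.6173); α = Δx/Fx = (-291/1352) / (-291/338) = 1/4
check: Δy/Fy = (-143121/231868) / (-143121/57967) = 1/4 ✓

α = 1/4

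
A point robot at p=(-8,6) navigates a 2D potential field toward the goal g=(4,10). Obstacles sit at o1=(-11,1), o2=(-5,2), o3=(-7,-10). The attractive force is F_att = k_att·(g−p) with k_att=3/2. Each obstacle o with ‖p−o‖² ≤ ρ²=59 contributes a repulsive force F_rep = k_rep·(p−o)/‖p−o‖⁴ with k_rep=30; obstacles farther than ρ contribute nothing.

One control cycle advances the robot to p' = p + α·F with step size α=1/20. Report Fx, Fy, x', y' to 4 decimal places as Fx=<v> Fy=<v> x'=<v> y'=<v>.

Fx=17.9339 Fy=6.3218 x'=-7.1033 y'=6.3161

F_att = 3/2·(g−p) = 3/2·(12,4) = (18.0000,6.0000)
o1: d²=34 ≤ ρ²=59; F_rep = 30·(3,5)/34² = (0.0779,0.1298)
o2: d²=25 ≤ ρ²=59; F_rep = 30·(-3,4)/25² = (-0.1440,0.1920)
o3: d²=257 > ρ²=59 → inactive
F = F_att + ΣF_rep = (17.9339,6.3218)
p' = p + 1/20·F = (-7.1033,6.3161)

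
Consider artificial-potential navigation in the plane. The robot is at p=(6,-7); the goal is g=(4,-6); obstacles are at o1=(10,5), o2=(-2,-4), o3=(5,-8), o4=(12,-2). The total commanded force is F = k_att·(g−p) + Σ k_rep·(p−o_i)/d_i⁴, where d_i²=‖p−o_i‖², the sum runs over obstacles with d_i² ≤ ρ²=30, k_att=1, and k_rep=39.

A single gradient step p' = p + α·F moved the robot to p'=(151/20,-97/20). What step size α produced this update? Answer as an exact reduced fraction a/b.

F_att = 1·(g−p) = 1·(-2,1) = (-2.0000,1.0000)
o1: d²=160 > ρ²=30 → inactive
o2: d²=73 > ρ²=30 → inactive
o3: d²=2 ≤ ρ²=30; F_rep = 39·(1,1)/2² = (9.7500,9.7500)
o4: d²=61 > ρ²=30 → inactive
F = F_att + ΣF_rep = (7.7500,10.7500)
Δp = p'−p = (1.5500,2.1500); α = Δx/Fx = (31/20) / (31/4) = 1/5
check: Δy/Fy = (43/20) / (43/4) = 1/5 ✓

α = 1/5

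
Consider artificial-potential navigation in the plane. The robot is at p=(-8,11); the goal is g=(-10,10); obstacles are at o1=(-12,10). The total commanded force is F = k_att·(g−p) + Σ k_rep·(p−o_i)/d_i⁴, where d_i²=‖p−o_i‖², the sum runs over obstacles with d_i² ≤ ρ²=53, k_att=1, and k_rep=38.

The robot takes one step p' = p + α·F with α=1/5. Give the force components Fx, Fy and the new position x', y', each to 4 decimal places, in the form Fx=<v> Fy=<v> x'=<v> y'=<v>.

Fx=-1.4740 Fy=-0.8685 x'=-8.2948 y'=10.8263

F_att = 1·(g−p) = 1·(-2,-1) = (-2.0000,-1.0000)
o1: d²=17 ≤ ρ²=53; F_rep = 38·(4,1)/17² = (0.5260,0.1315)
F = F_att + ΣF_rep = (-1.4740,-0.8685)
p' = p + 1/5·F = (-8.2948,10.8263)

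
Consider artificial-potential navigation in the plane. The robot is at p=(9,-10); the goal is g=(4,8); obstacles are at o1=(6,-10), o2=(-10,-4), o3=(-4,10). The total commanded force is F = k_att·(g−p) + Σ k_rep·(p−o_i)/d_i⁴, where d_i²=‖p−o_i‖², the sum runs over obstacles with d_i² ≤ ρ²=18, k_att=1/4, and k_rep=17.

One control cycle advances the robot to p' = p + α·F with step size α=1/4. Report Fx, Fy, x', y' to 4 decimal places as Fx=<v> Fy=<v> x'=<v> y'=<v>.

F_att = 1/4·(g−p) = 1/4·(-5,18) = (-1.2500,4.5000)
o1: d²=9 ≤ ρ²=18; F_rep = 17·(3,0)/9² = (0.6296,0.0000)
o2: d²=397 > ρ²=18 → inactive
o3: d²=569 > ρ²=18 → inactive
F = F_att + ΣF_rep = (-0.6204,4.5000)
p' = p + 1/4·F = (8.8449,-8.8750)

Fx=-0.6204 Fy=4.5000 x'=8.8449 y'=-8.8750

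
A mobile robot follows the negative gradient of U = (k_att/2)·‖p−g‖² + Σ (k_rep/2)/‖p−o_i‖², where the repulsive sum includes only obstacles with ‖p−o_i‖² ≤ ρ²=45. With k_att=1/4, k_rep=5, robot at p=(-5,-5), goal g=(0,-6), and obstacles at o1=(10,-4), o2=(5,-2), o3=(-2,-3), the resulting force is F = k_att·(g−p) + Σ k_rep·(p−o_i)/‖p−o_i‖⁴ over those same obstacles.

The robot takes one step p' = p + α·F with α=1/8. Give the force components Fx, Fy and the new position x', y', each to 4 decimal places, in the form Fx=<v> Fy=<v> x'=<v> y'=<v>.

Fx=1.1612 Fy=-0.3092 x'=-4.8548 y'=-5.0386

F_att = 1/4·(g−p) = 1/4·(5,-1) = (1.2500,-0.2500)
o1: d²=226 > ρ²=45 → inactive
o2: d²=109 > ρ²=45 → inactive
o3: d²=13 ≤ ρ²=45; F_rep = 5·(-3,-2)/13² = (-0.0888,-0.0592)
F = F_att + ΣF_rep = (1.1612,-0.3092)
p' = p + 1/8·F = (-4.8548,-5.0386)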